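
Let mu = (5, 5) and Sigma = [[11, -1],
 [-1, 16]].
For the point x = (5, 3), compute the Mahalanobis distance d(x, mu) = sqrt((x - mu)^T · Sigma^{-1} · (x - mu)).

Step 1 — centre the observation: (x - mu) = (0, -2).

Step 2 — invert Sigma. det(Sigma) = 11·16 - (-1)² = 175.
  Sigma^{-1} = (1/det) · [[d, -b], [-b, a]] = [[0.0914, 0.0057],
 [0.0057, 0.0629]].

Step 3 — form the quadratic (x - mu)^T · Sigma^{-1} · (x - mu):
  Sigma^{-1} · (x - mu) = (-0.0114, -0.1257).
  (x - mu)^T · [Sigma^{-1} · (x - mu)] = (0)·(-0.0114) + (-2)·(-0.1257) = 0.2514.

Step 4 — take square root: d = √(0.2514) ≈ 0.5014.

d(x, mu) = √(0.2514) ≈ 0.5014


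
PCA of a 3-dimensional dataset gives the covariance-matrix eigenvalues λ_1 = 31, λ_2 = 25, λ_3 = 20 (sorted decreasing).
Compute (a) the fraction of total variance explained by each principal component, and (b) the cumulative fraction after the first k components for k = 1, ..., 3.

Step 1 — total variance = trace(Sigma) = Σ λ_i = 31 + 25 + 20 = 76.

Step 2 — fraction explained by component i = λ_i / Σ λ:
  PC1: 31/76 = 0.4079
  PC2: 25/76 = 0.3289
  PC3: 20/76 = 0.2632

Step 3 — cumulative fraction after k components = (λ_1 + ... + λ_k) / Σ λ:
  k = 1: 31/76 = 0.4079
  k = 2: (31 + 25)/76 = 56/76 = 0.7368
  k = 3: (31 + 25 + 20)/76 = 76/76 = 1

Summary (fraction, with percent):

explained: PC1 0.4079 (40.79%), PC2 0.3289 (32.89%), PC3 0.2632 (26.32%);  cumulative: 0.4079, 0.7368, 1


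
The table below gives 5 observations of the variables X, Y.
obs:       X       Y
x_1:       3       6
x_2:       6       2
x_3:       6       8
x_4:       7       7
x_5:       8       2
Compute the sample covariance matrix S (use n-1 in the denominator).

Step 1 — column means:
  mean(X) = (3 + 6 + 6 + 7 + 8) / 5 = 30/5 = 6
  mean(Y) = (6 + 2 + 8 + 7 + 2) / 5 = 25/5 = 5

Step 2 — sample covariance S[i,j] = (1/(n-1)) · Σ_k (x_{k,i} - mean_i) · (x_{k,j} - mean_j), with n-1 = 4.
  S[X,X] = ((-3)·(-3) + (0)·(0) + (0)·(0) + (1)·(1) + (2)·(2)) / 4 = 14/4 = 3.5
  S[X,Y] = ((-3)·(1) + (0)·(-3) + (0)·(3) + (1)·(2) + (2)·(-3)) / 4 = -7/4 = -1.75
  S[Y,Y] = ((1)·(1) + (-3)·(-3) + (3)·(3) + (2)·(2) + (-3)·(-3)) / 4 = 32/4 = 8

S is symmetric (S[j,i] = S[i,j]). Assembling:

S = [[3.5, -1.75],
 [-1.75, 8]]


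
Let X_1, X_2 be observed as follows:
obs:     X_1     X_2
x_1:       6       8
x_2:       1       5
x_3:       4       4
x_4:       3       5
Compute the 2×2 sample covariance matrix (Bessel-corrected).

Step 1 — column means:
  mean(X_1) = (6 + 1 + 4 + 3) / 4 = 14/4 = 3.5
  mean(X_2) = (8 + 5 + 4 + 5) / 4 = 22/4 = 5.5

Step 2 — sample covariance S[i,j] = (1/(n-1)) · Σ_k (x_{k,i} - mean_i) · (x_{k,j} - mean_j), with n-1 = 3.
  S[X_1,X_1] = ((2.5)·(2.5) + (-2.5)·(-2.5) + (0.5)·(0.5) + (-0.5)·(-0.5)) / 3 = 13/3 = 4.3333
  S[X_1,X_2] = ((2.5)·(2.5) + (-2.5)·(-0.5) + (0.5)·(-1.5) + (-0.5)·(-0.5)) / 3 = 7/3 = 2.3333
  S[X_2,X_2] = ((2.5)·(2.5) + (-0.5)·(-0.5) + (-1.5)·(-1.5) + (-0.5)·(-0.5)) / 3 = 9/3 = 3

S is symmetric (S[j,i] = S[i,j]). Assembling:

S = [[4.3333, 2.3333],
 [2.3333, 3]]


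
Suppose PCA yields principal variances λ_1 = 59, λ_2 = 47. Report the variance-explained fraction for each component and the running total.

Step 1 — total variance = trace(Sigma) = Σ λ_i = 59 + 47 = 106.

Step 2 — fraction explained by component i = λ_i / Σ λ:
  PC1: 59/106 = 0.5566
  PC2: 47/106 = 0.4434

Step 3 — cumulative fraction after k components = (λ_1 + ... + λ_k) / Σ λ:
  k = 1: 59/106 = 0.5566
  k = 2: (59 + 47)/106 = 106/106 = 1

Summary (fraction, with percent):

explained: PC1 0.5566 (55.66%), PC2 0.4434 (44.34%);  cumulative: 0.5566, 1


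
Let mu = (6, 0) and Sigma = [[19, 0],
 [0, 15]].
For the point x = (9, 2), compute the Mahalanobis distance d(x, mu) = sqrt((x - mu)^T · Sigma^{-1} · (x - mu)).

Step 1 — centre the observation: (x - mu) = (3, 2).

Step 2 — invert Sigma. det(Sigma) = 19·15 - (0)² = 285.
  Sigma^{-1} = (1/det) · [[d, -b], [-b, a]] = [[0.0526, 0],
 [0, 0.0667]].

Step 3 — form the quadratic (x - mu)^T · Sigma^{-1} · (x - mu):
  Sigma^{-1} · (x - mu) = (0.1579, 0.1333).
  (x - mu)^T · [Sigma^{-1} · (x - mu)] = (3)·(0.1579) + (2)·(0.1333) = 0.7404.

Step 4 — take square root: d = √(0.7404) ≈ 0.8604.

d(x, mu) = √(0.7404) ≈ 0.8604


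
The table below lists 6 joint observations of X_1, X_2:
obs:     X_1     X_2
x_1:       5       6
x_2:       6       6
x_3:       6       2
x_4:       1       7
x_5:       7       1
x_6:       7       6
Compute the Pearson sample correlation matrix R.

Step 1 — column means:
  mean(X_1) = (5 + 6 + 6 + 1 + 7 + 7) / 6 = 32/6 = 5.3333
  mean(X_2) = (6 + 6 + 2 + 7 + 1 + 6) / 6 = 28/6 = 4.6667

Step 2 — sample variances and covariances s[i,j] = (1/(n-1)) · Σ_k (x_{k,i} - mean_i) · (x_{k,j} - mean_j), with n-1 = 5:
  s[X_1,X_1] = ((-0.3333)·(-0.3333) + (0.6667)·(0.6667) + (0.6667)·(0.6667) + (-4.3333)·(-4.3333) + (1.6667)·(1.6667) + (1.6667)·(1.6667)) / 5 = 25.3333/5 = 5.0667
  s[X_1,X_2] = ((-0.3333)·(1.3333) + (0.6667)·(1.3333) + (0.6667)·(-2.6667) + (-4.3333)·(2.3333) + (1.6667)·(-3.6667) + (1.6667)·(1.3333)) / 5 = -15.3333/5 = -3.0667
  s[X_2,X_2] = ((1.3333)·(1.3333) + (1.3333)·(1.3333) + (-2.6667)·(-2.6667) + (2.3333)·(2.3333) + (-3.6667)·(-3.6667) + (1.3333)·(1.3333)) / 5 = 31.3333/5 = 6.2667
  Sample standard deviations s_i = √(s[i,i]):
  s(X_1) = √(5.0667) = 2.2509
  s(X_2) = √(6.2667) = 2.5033

Step 3 — r_{ij} = s_{ij} / (s_i · s_j):
  r[X_1,X_1] = 1 (diagonal).
  r[X_1,X_2] = -3.0667 / (2.2509 · 2.5033) = -3.0667 / 5.6348 = -0.5442
  r[X_2,X_2] = 1 (diagonal).

R is symmetric with unit diagonal. Assembling:

R = [[1, -0.5442],
 [-0.5442, 1]]


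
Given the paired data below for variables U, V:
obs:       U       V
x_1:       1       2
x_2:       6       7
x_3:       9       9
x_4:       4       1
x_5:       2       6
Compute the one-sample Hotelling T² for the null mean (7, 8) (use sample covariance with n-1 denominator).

Step 1 — sample mean vector:
  mean(U) = (1 + 6 + 9 + 4 + 2) / 5 = 22/5 = 4.4
  mean(V) = (2 + 7 + 9 + 1 + 6) / 5 = 25/5 = 5
  x̄ = (4.4, 5),  deviation x̄ - mu_0 = (4.4, 5) - (7, 8) = (-2.6, -3).

Step 2 — sample covariance matrix, S[i,j] = (1/(n-1)) · Σ_k (x_{k,i} - mean_i) · (x_{k,j} - mean_j), divisor n-1 = 4:
  S[U,U] = ((-3.4)·(-3.4) + (1.6)·(1.6) + (4.6)·(4.6) + (-0.4)·(-0.4) + (-2.4)·(-2.4)) / 4 = 41.2/4 = 10.3
  S[U,V] = ((-3.4)·(-3) + (1.6)·(2) + (4.6)·(4) + (-0.4)·(-4) + (-2.4)·(1)) / 4 = 31/4 = 7.75
  S[V,V] = ((-3)·(-3) + (2)·(2) + (4)·(4) + (-4)·(-4) + (1)·(1)) / 4 = 46/4 = 11.5
  S = [[10.3, 7.75],
 [7.75, 11.5]].

Step 3 — invert S. det(S) = 10.3·11.5 - (7.75)² = 58.3875.
  S^{-1} = (1/det) · [[d, -b], [-b, a]] = [[0.197, -0.1327],
 [-0.1327, 0.1764]].

Step 4 — quadratic form (x̄ - mu_0)^T · S^{-1} · (x̄ - mu_0):
  S^{-1} · (x̄ - mu_0) = (-0.1139, -0.1841),
  (x̄ - mu_0)^T · [...] = (-2.6)·(-0.1139) + (-3)·(-0.1841) = 0.8485.

Step 5 — scale by n: T² = 5 · 0.8485 = 4.2423.

T² ≈ 4.2423


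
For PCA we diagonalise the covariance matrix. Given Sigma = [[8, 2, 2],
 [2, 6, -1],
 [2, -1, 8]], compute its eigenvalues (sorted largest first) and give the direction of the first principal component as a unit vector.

Step 1 — characteristic polynomial p(λ) = det(λI - Sigma) = λ³ - tr·λ² + c_1·λ - det, where tr = trace, c_1 = sum of the principal 2×2 minors, det = det(Sigma):
  tr = 8 + 6 + 8 = 22,
  c_1 = (8·6 - (2)²) + (8·8 - (2)²) + (6·8 - (-1)²) = 44 + 60 + 47 = 151,
  det = 8·(6·8 - (-1)²) - (2)·((2)·8 - (-1)·(2)) + (2)·((2)·(-1) - 6·(2)) = 8·(47) - (2)·(18) + (2)·(-14) = 312.
  So p(λ) = λ³ - 22λ² + 151λ - 312.
Step 2 — look for an integer root (rational root theorem: any rational root is an integer divisor of 312). Testing λ = 8:
  p(8) = 512 - 1408 + 1208 - 312 = 0  ✓
  Dividing out (λ - 8): p(λ) = (λ - 8)(λ² - 14λ + 39).
Step 3 — remaining eigenvalues from the quadratic λ² - 14λ + 39 = 0:
  Δ = 14² - 4·39 = 196 - 156 = 40,  λ = (14 ± √40)/2 = (14 ± 6.3246)/2 ≈ 10.1623 or 3.8377.
  Sorted: λ_1 = 10.1623,  λ_2 = 8,  λ_3 = 3.8377  (check: sum = 22 = tr ✓).

Step 4 — unit eigenvector for λ_1 ≈ 10.1623: v spans the null space of (Sigma - λ_1 I), whose rows are
  r_1 = (-2.1623, 2, 2),  r_2 = (2, -4.1623, -1),  r_3 = (2, -1, -2.1623).
  v is orthogonal to every row, so take v ∝ r_1 × r_2 = ((2)·(-1) - (2)·(-4.1623), (2)·(2) - (-2.1623)·(-1), (-2.1623)·(-4.1623) - (2)·(2)) ≈ (6.3246, 1.8377, 5).
  Let u = (6.3246, 1.8377, 5).
  ||u|| = √((6.3246)² + (1.8377)² + (5)²) = √(68.3772) ≈ 8.2691,  v_1 = u/||u|| ≈ (0.7648, 0.2222, 0.6047) (||v_1|| = 1).

λ_1 = 10.1623,  λ_2 = 8,  λ_3 = 3.8377;  v_1 ≈ (0.7648, 0.2222, 0.6047)


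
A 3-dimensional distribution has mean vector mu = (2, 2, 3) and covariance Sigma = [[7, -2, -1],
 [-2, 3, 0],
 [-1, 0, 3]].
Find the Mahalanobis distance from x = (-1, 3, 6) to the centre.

Step 1 — centre the observation: (x - mu) = (-3, 1, 3).

Step 2 — invert Sigma (cofactor / det for 3×3, or solve directly):
  Sigma^{-1} = [[0.1875, 0.125, 0.0625],
 [0.125, 0.4167, 0.0417],
 [0.0625, 0.0417, 0.3542]].

Step 3 — form the quadratic (x - mu)^T · Sigma^{-1} · (x - mu):
  Sigma^{-1} · (x - mu) = (-0.25, 0.1667, 0.9167).
  (x - mu)^T · [Sigma^{-1} · (x - mu)] = (-3)·(-0.25) + (1)·(0.1667) + (3)·(0.9167) = 3.6667.

Step 4 — take square root: d = √(3.6667) ≈ 1.9149.

d(x, mu) = √(3.6667) ≈ 1.9149


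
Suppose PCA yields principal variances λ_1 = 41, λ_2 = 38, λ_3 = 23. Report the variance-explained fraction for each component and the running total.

Step 1 — total variance = trace(Sigma) = Σ λ_i = 41 + 38 + 23 = 102.

Step 2 — fraction explained by component i = λ_i / Σ λ:
  PC1: 41/102 = 0.402
  PC2: 38/102 = 0.3725
  PC3: 23/102 = 0.2255

Step 3 — cumulative fraction after k components = (λ_1 + ... + λ_k) / Σ λ:
  k = 1: 41/102 = 0.402
  k = 2: (41 + 38)/102 = 79/102 = 0.7745
  k = 3: (41 + 38 + 23)/102 = 102/102 = 1

Summary (fraction, with percent):

explained: PC1 0.402 (40.2%), PC2 0.3725 (37.25%), PC3 0.2255 (22.55%);  cumulative: 0.402, 0.7745, 1


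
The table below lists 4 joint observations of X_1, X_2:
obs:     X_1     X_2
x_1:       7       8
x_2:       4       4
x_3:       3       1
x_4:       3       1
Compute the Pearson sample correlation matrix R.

Step 1 — column means:
  mean(X_1) = (7 + 4 + 3 + 3) / 4 = 17/4 = 4.25
  mean(X_2) = (8 + 4 + 1 + 1) / 4 = 14/4 = 3.5

Step 2 — sample variances and covariances s[i,j] = (1/(n-1)) · Σ_k (x_{k,i} - mean_i) · (x_{k,j} - mean_j), with n-1 = 3:
  s[X_1,X_1] = ((2.75)·(2.75) + (-0.25)·(-0.25) + (-1.25)·(-1.25) + (-1.25)·(-1.25)) / 3 = 10.75/3 = 3.5833
  s[X_1,X_2] = ((2.75)·(4.5) + (-0.25)·(0.5) + (-1.25)·(-2.5) + (-1.25)·(-2.5)) / 3 = 18.5/3 = 6.1667
  s[X_2,X_2] = ((4.5)·(4.5) + (0.5)·(0.5) + (-2.5)·(-2.5) + (-2.5)·(-2.5)) / 3 = 33/3 = 11
  Sample standard deviations s_i = √(s[i,i]):
  s(X_1) = √(3.5833) = 1.893
  s(X_2) = √(11) = 3.3166

Step 3 — r_{ij} = s_{ij} / (s_i · s_j):
  r[X_1,X_1] = 1 (diagonal).
  r[X_1,X_2] = 6.1667 / (1.893 · 3.3166) = 6.1667 / 6.2783 = 0.9822
  r[X_2,X_2] = 1 (diagonal).

R is symmetric with unit diagonal. Assembling:

R = [[1, 0.9822],
 [0.9822, 1]]


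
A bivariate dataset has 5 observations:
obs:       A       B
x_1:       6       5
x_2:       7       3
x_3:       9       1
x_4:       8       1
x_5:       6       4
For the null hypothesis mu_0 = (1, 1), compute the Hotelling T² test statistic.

Step 1 — sample mean vector:
  mean(A) = (6 + 7 + 9 + 8 + 6) / 5 = 36/5 = 7.2
  mean(B) = (5 + 3 + 1 + 1 + 4) / 5 = 14/5 = 2.8
  x̄ = (7.2, 2.8),  deviation x̄ - mu_0 = (7.2, 2.8) - (1, 1) = (6.2, 1.8).

Step 2 — sample covariance matrix, S[i,j] = (1/(n-1)) · Σ_k (x_{k,i} - mean_i) · (x_{k,j} - mean_j), divisor n-1 = 4:
  S[A,A] = ((-1.2)·(-1.2) + (-0.2)·(-0.2) + (1.8)·(1.8) + (0.8)·(0.8) + (-1.2)·(-1.2)) / 4 = 6.8/4 = 1.7
  S[A,B] = ((-1.2)·(2.2) + (-0.2)·(0.2) + (1.8)·(-1.8) + (0.8)·(-1.8) + (-1.2)·(1.2)) / 4 = -8.8/4 = -2.2
  S[B,B] = ((2.2)·(2.2) + (0.2)·(0.2) + (-1.8)·(-1.8) + (-1.8)·(-1.8) + (1.2)·(1.2)) / 4 = 12.8/4 = 3.2
  S = [[1.7, -2.2],
 [-2.2, 3.2]].

Step 3 — invert S. det(S) = 1.7·3.2 - (-2.2)² = 0.6.
  S^{-1} = (1/det) · [[d, -b], [-b, a]] = [[5.3333, 3.6667],
 [3.6667, 2.8333]].

Step 4 — quadratic form (x̄ - mu_0)^T · S^{-1} · (x̄ - mu_0):
  S^{-1} · (x̄ - mu_0) = (39.6667, 27.8333),
  (x̄ - mu_0)^T · [...] = (6.2)·(39.6667) + (1.8)·(27.8333) = 296.0333.

Step 5 — scale by n: T² = 5 · 296.0333 = 1480.1667.

T² ≈ 1480.1667


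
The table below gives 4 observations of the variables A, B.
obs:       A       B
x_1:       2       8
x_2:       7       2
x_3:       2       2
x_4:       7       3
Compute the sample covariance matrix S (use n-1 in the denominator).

Step 1 — column means:
  mean(A) = (2 + 7 + 2 + 7) / 4 = 18/4 = 4.5
  mean(B) = (8 + 2 + 2 + 3) / 4 = 15/4 = 3.75

Step 2 — sample covariance S[i,j] = (1/(n-1)) · Σ_k (x_{k,i} - mean_i) · (x_{k,j} - mean_j), with n-1 = 3.
  S[A,A] = ((-2.5)·(-2.5) + (2.5)·(2.5) + (-2.5)·(-2.5) + (2.5)·(2.5)) / 3 = 25/3 = 8.3333
  S[A,B] = ((-2.5)·(4.25) + (2.5)·(-1.75) + (-2.5)·(-1.75) + (2.5)·(-0.75)) / 3 = -12.5/3 = -4.1667
  S[B,B] = ((4.25)·(4.25) + (-1.75)·(-1.75) + (-1.75)·(-1.75) + (-0.75)·(-0.75)) / 3 = 24.75/3 = 8.25

S is symmetric (S[j,i] = S[i,j]). Assembling:

S = [[8.3333, -4.1667],
 [-4.1667, 8.25]]


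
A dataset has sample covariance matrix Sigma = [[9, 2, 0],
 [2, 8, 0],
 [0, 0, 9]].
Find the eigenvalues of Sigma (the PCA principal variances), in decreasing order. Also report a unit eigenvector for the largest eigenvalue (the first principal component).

Step 1 — characteristic polynomial p(λ) = det(λI - Sigma) = λ³ - tr·λ² + c_1·λ - det, where tr = trace, c_1 = sum of the principal 2×2 minors, det = det(Sigma):
  tr = 9 + 8 + 9 = 26,
  c_1 = (9·8 - (2)²) + (9·9 - (0)²) + (8·9 - (0)²) = 68 + 81 + 72 = 221,
  det = 9·(8·9 - (0)²) - (2)·((2)·9 - (0)·(0)) + (0)·((2)·(0) - 8·(0)) = 9·(72) - (2)·(18) + (0)·(0) = 612.
  So p(λ) = λ³ - 26λ² + 221λ - 612.
Step 2 — look for an integer root (rational root theorem: any rational root is an integer divisor of 612). Testing λ = 9:
  p(9) = 729 - 2106 + 1989 - 612 = 0  ✓
  Dividing out (λ - 9): p(λ) = (λ - 9)(λ² - 17λ + 68).
Step 3 — remaining eigenvalues from the quadratic λ² - 17λ + 68 = 0:
  Δ = 17² - 4·68 = 289 - 272 = 17,  λ = (17 ± √17)/2 = (17 ± 4.1231)/2 ≈ 10.5616 or 6.4384.
  Sorted: λ_1 = 10.5616,  λ_2 = 9,  λ_3 = 6.4384  (check: sum = 26 = tr ✓).

Step 4 — unit eigenvector for λ_1 ≈ 10.5616: v spans the null space of (Sigma - λ_1 I), whose rows are
  r_1 = (-1.5616, 2, 0),  r_2 = (2, -2.5616, 0),  r_3 = (0, 0, -1.5616).
  v is orthogonal to every row, so take v ∝ r_1 × r_3 = ((2)·(-1.5616) - (0)·(0), (0)·(0) - (-1.5616)·(-1.5616), (-1.5616)·(0) - (2)·(0)) ≈ (-3.1231, -2.4384, 0).
  Rescale (multiply by -1 so the first nonzero entry is positive): u = (3.1231, 2.4384, 0).
  ||u|| = √((3.1231)² + (2.4384)² + (0)²) = √(15.6998) ≈ 3.9623,  v_1 = u/||u|| ≈ (0.7882, 0.6154, 0) (||v_1|| = 1).

λ_1 = 10.5616,  λ_2 = 9,  λ_3 = 6.4384;  v_1 ≈ (0.7882, 0.6154, 0)


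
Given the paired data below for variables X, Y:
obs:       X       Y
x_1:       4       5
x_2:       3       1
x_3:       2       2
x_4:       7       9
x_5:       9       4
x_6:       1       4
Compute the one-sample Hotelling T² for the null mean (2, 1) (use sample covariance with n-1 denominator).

Step 1 — sample mean vector:
  mean(X) = (4 + 3 + 2 + 7 + 9 + 1) / 6 = 26/6 = 4.3333
  mean(Y) = (5 + 1 + 2 + 9 + 4 + 4) / 6 = 25/6 = 4.1667
  x̄ = (4.3333, 4.1667),  deviation x̄ - mu_0 = (4.3333, 4.1667) - (2, 1) = (2.3333, 3.1667).

Step 2 — sample covariance matrix, S[i,j] = (1/(n-1)) · Σ_k (x_{k,i} - mean_i) · (x_{k,j} - mean_j), divisor n-1 = 5:
  S[X,X] = ((-0.3333)·(-0.3333) + (-1.3333)·(-1.3333) + (-2.3333)·(-2.3333) + (2.6667)·(2.6667) + (4.6667)·(4.6667) + (-3.3333)·(-3.3333)) / 5 = 47.3333/5 = 9.4667
  S[X,Y] = ((-0.3333)·(0.8333) + (-1.3333)·(-3.1667) + (-2.3333)·(-2.1667) + (2.6667)·(4.8333) + (4.6667)·(-0.1667) + (-3.3333)·(-0.1667)) / 5 = 21.6667/5 = 4.3333
  S[Y,Y] = ((0.8333)·(0.8333) + (-3.1667)·(-3.1667) + (-2.1667)·(-2.1667) + (4.8333)·(4.8333) + (-0.1667)·(-0.1667) + (-0.1667)·(-0.1667)) / 5 = 38.8333/5 = 7.7667
  S = [[9.4667, 4.3333],
 [4.3333, 7.7667]].

Step 3 — invert S. det(S) = 9.4667·7.7667 - (4.3333)² = 54.7467.
  S^{-1} = (1/det) · [[d, -b], [-b, a]] = [[0.1419, -0.0792],
 [-0.0792, 0.1729]].

Step 4 — quadratic form (x̄ - mu_0)^T · S^{-1} · (x̄ - mu_0):
  S^{-1} · (x̄ - mu_0) = (0.0804, 0.3629),
  (x̄ - mu_0)^T · [...] = (2.3333)·(0.0804) + (3.1667)·(0.3629) = 1.3367.

Step 5 — scale by n: T² = 6 · 1.3367 = 8.02.

T² ≈ 8.02


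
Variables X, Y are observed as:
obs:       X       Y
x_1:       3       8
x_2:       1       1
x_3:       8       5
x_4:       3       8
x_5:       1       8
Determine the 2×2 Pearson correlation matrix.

Step 1 — column means:
  mean(X) = (3 + 1 + 8 + 3 + 1) / 5 = 16/5 = 3.2
  mean(Y) = (8 + 1 + 5 + 8 + 8) / 5 = 30/5 = 6

Step 2 — sample variances and covariances s[i,j] = (1/(n-1)) · Σ_k (x_{k,i} - mean_i) · (x_{k,j} - mean_j), with n-1 = 4:
  s[X,X] = ((-0.2)·(-0.2) + (-2.2)·(-2.2) + (4.8)·(4.8) + (-0.2)·(-0.2) + (-2.2)·(-2.2)) / 4 = 32.8/4 = 8.2
  s[X,Y] = ((-0.2)·(2) + (-2.2)·(-5) + (4.8)·(-1) + (-0.2)·(2) + (-2.2)·(2)) / 4 = 1/4 = 0.25
  s[Y,Y] = ((2)·(2) + (-5)·(-5) + (-1)·(-1) + (2)·(2) + (2)·(2)) / 4 = 38/4 = 9.5
  Sample standard deviations s_i = √(s[i,i]):
  s(X) = √(8.2) = 2.8636
  s(Y) = √(9.5) = 3.0822

Step 3 — r_{ij} = s_{ij} / (s_i · s_j):
  r[X,X] = 1 (diagonal).
  r[X,Y] = 0.25 / (2.8636 · 3.0822) = 0.25 / 8.8261 = 0.0283
  r[Y,Y] = 1 (diagonal).

R is symmetric with unit diagonal. Assembling:

R = [[1, 0.0283],
 [0.0283, 1]]


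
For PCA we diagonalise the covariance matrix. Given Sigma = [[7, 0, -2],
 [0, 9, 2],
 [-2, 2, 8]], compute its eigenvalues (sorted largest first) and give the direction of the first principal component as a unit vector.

Step 1 — characteristic polynomial p(λ) = det(λI - Sigma) = λ³ - tr·λ² + c_1·λ - det, where tr = trace, c_1 = sum of the principal 2×2 minors, det = det(Sigma):
  tr = 7 + 9 + 8 = 24,
  c_1 = (7·9 - (0)²) + (7·8 - (-2)²) + (9·8 - (2)²) = 63 + 52 + 68 = 183,
  det = 7·(9·8 - (2)²) - (0)·((0)·8 - (2)·(-2)) + (-2)·((0)·(2) - 9·(-2)) = 7·(68) - (0)·(4) + (-2)·(18) = 440.
  So p(λ) = λ³ - 24λ² + 183λ - 440.
Step 2 — look for an integer root (rational root theorem: any rational root is an integer divisor of 440). Testing λ = 5:
  p(5) = 125 - 600 + 915 - 440 = 0  ✓
  Dividing out (λ - 5): p(λ) = (λ - 5)(λ² - 19λ + 88).
Step 3 — remaining eigenvalues from the quadratic λ² - 19λ + 88 = 0:
  Δ = 19² - 4·88 = 361 - 352 = 9,  λ = (19 ± √9)/2 = (19 ± 3)/2 = 11 or 8.
  Sorted: λ_1 = 11,  λ_2 = 8,  λ_3 = 5  (check: sum = 24 = tr ✓).

Step 4 — unit eigenvector for λ_1 = 11: v spans the null space of (Sigma - λ_1 I), whose rows are
  r_1 = (-4, 0, -2),  r_2 = (0, -2, 2),  r_3 = (-2, 2, -3).
  v is orthogonal to every row, so take v ∝ r_1 × r_2 = ((0)·(2) - (-2)·(-2), (-2)·(0) - (-4)·(2), (-4)·(-2) - (0)·(0)) = (-4, 8, 8).
  Rescale (divide by 4; multiply by -1 so the first nonzero entry is positive): u = (1, -2, -2).
  ||u|| = √((1)² + (-2)² + (-2)²) = √(9) = 3,  v_1 = u/||u|| ≈ (0.3333, -0.6667, -0.6667) (||v_1|| = 1).

λ_1 = 11,  λ_2 = 8,  λ_3 = 5;  v_1 ≈ (0.3333, -0.6667, -0.6667)


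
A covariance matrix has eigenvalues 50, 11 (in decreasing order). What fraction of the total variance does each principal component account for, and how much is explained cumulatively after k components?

Step 1 — total variance = trace(Sigma) = Σ λ_i = 50 + 11 = 61.

Step 2 — fraction explained by component i = λ_i / Σ λ:
  PC1: 50/61 = 0.8197
  PC2: 11/61 = 0.1803

Step 3 — cumulative fraction after k components = (λ_1 + ... + λ_k) / Σ λ:
  k = 1: 50/61 = 0.8197
  k = 2: (50 + 11)/61 = 61/61 = 1

Summary (fraction, with percent):

explained: PC1 0.8197 (81.97%), PC2 0.1803 (18.03%);  cumulative: 0.8197, 1


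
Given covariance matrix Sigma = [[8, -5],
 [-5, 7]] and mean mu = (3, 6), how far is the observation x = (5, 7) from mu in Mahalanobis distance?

Step 1 — centre the observation: (x - mu) = (2, 1).

Step 2 — invert Sigma. det(Sigma) = 8·7 - (-5)² = 31.
  Sigma^{-1} = (1/det) · [[d, -b], [-b, a]] = [[0.2258, 0.1613],
 [0.1613, 0.2581]].

Step 3 — form the quadratic (x - mu)^T · Sigma^{-1} · (x - mu):
  Sigma^{-1} · (x - mu) = (0.6129, 0.5806).
  (x - mu)^T · [Sigma^{-1} · (x - mu)] = (2)·(0.6129) + (1)·(0.5806) = 1.8065.

Step 4 — take square root: d = √(1.8065) ≈ 1.344.

d(x, mu) = √(1.8065) ≈ 1.344


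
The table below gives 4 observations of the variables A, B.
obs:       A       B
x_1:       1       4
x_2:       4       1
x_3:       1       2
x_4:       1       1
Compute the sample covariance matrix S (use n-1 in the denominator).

Step 1 — column means:
  mean(A) = (1 + 4 + 1 + 1) / 4 = 7/4 = 1.75
  mean(B) = (4 + 1 + 2 + 1) / 4 = 8/4 = 2

Step 2 — sample covariance S[i,j] = (1/(n-1)) · Σ_k (x_{k,i} - mean_i) · (x_{k,j} - mean_j), with n-1 = 3.
  S[A,A] = ((-0.75)·(-0.75) + (2.25)·(2.25) + (-0.75)·(-0.75) + (-0.75)·(-0.75)) / 3 = 6.75/3 = 2.25
  S[A,B] = ((-0.75)·(2) + (2.25)·(-1) + (-0.75)·(0) + (-0.75)·(-1)) / 3 = -3/3 = -1
  S[B,B] = ((2)·(2) + (-1)·(-1) + (0)·(0) + (-1)·(-1)) / 3 = 6/3 = 2

S is symmetric (S[j,i] = S[i,j]). Assembling:

S = [[2.25, -1],
 [-1, 2]]


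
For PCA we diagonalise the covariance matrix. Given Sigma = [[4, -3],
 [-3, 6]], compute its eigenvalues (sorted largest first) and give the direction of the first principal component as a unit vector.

Step 1 — characteristic polynomial of 2×2 Sigma:
  det(Sigma - λI) = λ² - trace · λ + det = 0.
  trace = 4 + 6 = 10, det = 4·6 - (-3)² = 15.
Step 2 — discriminant:
  Δ = trace² - 4·det = 100 - 60 = 40.
Step 3 — eigenvalues:
  λ = (trace ± √Δ)/2 = (10 ± 6.3246)/2,
  λ_1 = 8.1623,  λ_2 = 1.8377.

Step 4 — unit eigenvector for λ_1: solve (Sigma - λ_1 I)v = 0. First row:
  (4 - 8.1623)·v_x + (-3)·v_y = 0, i.e. (-4.1623)·v_x + (-3)·v_y = 0,
  so v ∝ (b, λ_1 - a) = (-3, 4.1623); multiply by -1 so the first entry is positive: u = (3, -4.1623).
  ||u|| = √((3)² + (-4.1623)²) = √(26.3246) ≈ 5.1307,
  v_1 = u/||u|| ≈ (0.5847, -0.8112) (||v_1|| = 1).

λ_1 = 8.1623,  λ_2 = 1.8377;  v_1 ≈ (0.5847, -0.8112)


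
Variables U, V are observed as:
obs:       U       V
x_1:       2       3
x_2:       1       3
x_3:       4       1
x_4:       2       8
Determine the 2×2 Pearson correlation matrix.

Step 1 — column means:
  mean(U) = (2 + 1 + 4 + 2) / 4 = 9/4 = 2.25
  mean(V) = (3 + 3 + 1 + 8) / 4 = 15/4 = 3.75

Step 2 — sample variances and covariances s[i,j] = (1/(n-1)) · Σ_k (x_{k,i} - mean_i) · (x_{k,j} - mean_j), with n-1 = 3:
  s[U,U] = ((-0.25)·(-0.25) + (-1.25)·(-1.25) + (1.75)·(1.75) + (-0.25)·(-0.25)) / 3 = 4.75/3 = 1.5833
  s[U,V] = ((-0.25)·(-0.75) + (-1.25)·(-0.75) + (1.75)·(-2.75) + (-0.25)·(4.25)) / 3 = -4.75/3 = -1.5833
  s[V,V] = ((-0.75)·(-0.75) + (-0.75)·(-0.75) + (-2.75)·(-2.75) + (4.25)·(4.25)) / 3 = 26.75/3 = 8.9167
  Sample standard deviations s_i = √(s[i,i]):
  s(U) = √(1.5833) = 1.2583
  s(V) = √(8.9167) = 2.9861

Step 3 — r_{ij} = s_{ij} / (s_i · s_j):
  r[U,U] = 1 (diagonal).
  r[U,V] = -1.5833 / (1.2583 · 2.9861) = -1.5833 / 3.7574 = -0.4214
  r[V,V] = 1 (diagonal).

R is symmetric with unit diagonal. Assembling:

R = [[1, -0.4214],
 [-0.4214, 1]]


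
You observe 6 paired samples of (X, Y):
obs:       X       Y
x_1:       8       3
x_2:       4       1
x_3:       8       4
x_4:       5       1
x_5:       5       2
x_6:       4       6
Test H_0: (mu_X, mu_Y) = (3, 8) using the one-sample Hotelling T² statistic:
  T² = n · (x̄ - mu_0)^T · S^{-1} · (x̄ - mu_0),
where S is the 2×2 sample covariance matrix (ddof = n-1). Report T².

Step 1 — sample mean vector:
  mean(X) = (8 + 4 + 8 + 5 + 5 + 4) / 6 = 34/6 = 5.6667
  mean(Y) = (3 + 1 + 4 + 1 + 2 + 6) / 6 = 17/6 = 2.8333
  x̄ = (5.6667, 2.8333),  deviation x̄ - mu_0 = (5.6667, 2.8333) - (3, 8) = (2.6667, -5.1667).

Step 2 — sample covariance matrix, S[i,j] = (1/(n-1)) · Σ_k (x_{k,i} - mean_i) · (x_{k,j} - mean_j), divisor n-1 = 5:
  S[X,X] = ((2.3333)·(2.3333) + (-1.6667)·(-1.6667) + (2.3333)·(2.3333) + (-0.6667)·(-0.6667) + (-0.6667)·(-0.6667) + (-1.6667)·(-1.6667)) / 5 = 17.3333/5 = 3.4667
  S[X,Y] = ((2.3333)·(0.1667) + (-1.6667)·(-1.8333) + (2.3333)·(1.1667) + (-0.6667)·(-1.8333) + (-0.6667)·(-0.8333) + (-1.6667)·(3.1667)) / 5 = 2.6667/5 = 0.5333
  S[Y,Y] = ((0.1667)·(0.1667) + (-1.8333)·(-1.8333) + (1.1667)·(1.1667) + (-1.8333)·(-1.8333) + (-0.8333)·(-0.8333) + (3.1667)·(3.1667)) / 5 = 18.8333/5 = 3.7667
  S = [[3.4667, 0.5333],
 [0.5333, 3.7667]].

Step 3 — invert S. det(S) = 3.4667·3.7667 - (0.5333)² = 12.7733.
  S^{-1} = (1/det) · [[d, -b], [-b, a]] = [[0.2949, -0.0418],
 [-0.0418, 0.2714]].

Step 4 — quadratic form (x̄ - mu_0)^T · S^{-1} · (x̄ - mu_0):
  S^{-1} · (x̄ - mu_0) = (1.0021, -1.5136),
  (x̄ - mu_0)^T · [...] = (2.6667)·(1.0021) + (-5.1667)·(-1.5136) = 10.4923.

Step 5 — scale by n: T² = 6 · 10.4923 = 62.9541.

T² ≈ 62.9541


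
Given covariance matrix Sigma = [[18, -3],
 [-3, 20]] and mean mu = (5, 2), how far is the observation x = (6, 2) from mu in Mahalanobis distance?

Step 1 — centre the observation: (x - mu) = (1, 0).

Step 2 — invert Sigma. det(Sigma) = 18·20 - (-3)² = 351.
  Sigma^{-1} = (1/det) · [[d, -b], [-b, a]] = [[0.057, 0.0085],
 [0.0085, 0.0513]].

Step 3 — form the quadratic (x - mu)^T · Sigma^{-1} · (x - mu):
  Sigma^{-1} · (x - mu) = (0.057, 0.0085).
  (x - mu)^T · [Sigma^{-1} · (x - mu)] = (1)·(0.057) + (0)·(0.0085) = 0.057.

Step 4 — take square root: d = √(0.057) ≈ 0.2387.

d(x, mu) = √(0.057) ≈ 0.2387


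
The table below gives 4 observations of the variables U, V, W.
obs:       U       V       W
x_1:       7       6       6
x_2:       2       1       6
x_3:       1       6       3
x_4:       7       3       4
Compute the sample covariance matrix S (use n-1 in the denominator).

Step 1 — column means:
  mean(U) = (7 + 2 + 1 + 7) / 4 = 17/4 = 4.25
  mean(V) = (6 + 1 + 6 + 3) / 4 = 16/4 = 4
  mean(W) = (6 + 6 + 3 + 4) / 4 = 19/4 = 4.75

Step 2 — sample covariance S[i,j] = (1/(n-1)) · Σ_k (x_{k,i} - mean_i) · (x_{k,j} - mean_j), with n-1 = 3.
  S[U,U] = ((2.75)·(2.75) + (-2.25)·(-2.25) + (-3.25)·(-3.25) + (2.75)·(2.75)) / 3 = 30.75/3 = 10.25
  S[U,V] = ((2.75)·(2) + (-2.25)·(-3) + (-3.25)·(2) + (2.75)·(-1)) / 3 = 3/3 = 1
  S[U,W] = ((2.75)·(1.25) + (-2.25)·(1.25) + (-3.25)·(-1.75) + (2.75)·(-0.75)) / 3 = 4.25/3 = 1.4167
  S[V,V] = ((2)·(2) + (-3)·(-3) + (2)·(2) + (-1)·(-1)) / 3 = 18/3 = 6
  S[V,W] = ((2)·(1.25) + (-3)·(1.25) + (2)·(-1.75) + (-1)·(-0.75)) / 3 = -4/3 = -1.3333
  S[W,W] = ((1.25)·(1.25) + (1.25)·(1.25) + (-1.75)·(-1.75) + (-0.75)·(-0.75)) / 3 = 6.75/3 = 2.25

S is symmetric (S[j,i] = S[i,j]). Assembling:

S = [[10.25, 1, 1.4167],
 [1, 6, -1.3333],
 [1.4167, -1.3333, 2.25]]


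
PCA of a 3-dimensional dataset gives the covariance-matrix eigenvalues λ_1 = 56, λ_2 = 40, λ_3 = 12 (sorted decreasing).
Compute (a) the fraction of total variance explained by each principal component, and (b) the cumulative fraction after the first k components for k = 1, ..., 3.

Step 1 — total variance = trace(Sigma) = Σ λ_i = 56 + 40 + 12 = 108.

Step 2 — fraction explained by component i = λ_i / Σ λ:
  PC1: 56/108 = 0.5185
  PC2: 40/108 = 0.3704
  PC3: 12/108 = 0.1111

Step 3 — cumulative fraction after k components = (λ_1 + ... + λ_k) / Σ λ:
  k = 1: 56/108 = 0.5185
  k = 2: (56 + 40)/108 = 96/108 = 0.8889
  k = 3: (56 + 40 + 12)/108 = 108/108 = 1

Summary (fraction, with percent):

explained: PC1 0.5185 (51.85%), PC2 0.3704 (37.04%), PC3 0.1111 (11.11%);  cumulative: 0.5185, 0.8889, 1


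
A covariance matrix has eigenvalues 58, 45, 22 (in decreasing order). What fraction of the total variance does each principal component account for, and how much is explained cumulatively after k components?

Step 1 — total variance = trace(Sigma) = Σ λ_i = 58 + 45 + 22 = 125.

Step 2 — fraction explained by component i = λ_i / Σ λ:
  PC1: 58/125 = 0.464
  PC2: 45/125 = 0.36
  PC3: 22/125 = 0.176

Step 3 — cumulative fraction after k components = (λ_1 + ... + λ_k) / Σ λ:
  k = 1: 58/125 = 0.464
  k = 2: (58 + 45)/125 = 103/125 = 0.824
  k = 3: (58 + 45 + 22)/125 = 125/125 = 1

Summary (fraction, with percent):

explained: PC1 0.464 (46.4%), PC2 0.36 (36%), PC3 0.176 (17.6%);  cumulative: 0.464, 0.824, 1


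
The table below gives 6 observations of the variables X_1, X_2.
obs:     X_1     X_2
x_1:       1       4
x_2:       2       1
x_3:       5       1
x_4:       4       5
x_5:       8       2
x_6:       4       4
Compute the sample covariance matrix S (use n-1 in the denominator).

Step 1 — column means:
  mean(X_1) = (1 + 2 + 5 + 4 + 8 + 4) / 6 = 24/6 = 4
  mean(X_2) = (4 + 1 + 1 + 5 + 2 + 4) / 6 = 17/6 = 2.8333

Step 2 — sample covariance S[i,j] = (1/(n-1)) · Σ_k (x_{k,i} - mean_i) · (x_{k,j} - mean_j), with n-1 = 5.
  S[X_1,X_1] = ((-3)·(-3) + (-2)·(-2) + (1)·(1) + (0)·(0) + (4)·(4) + (0)·(0)) / 5 = 30/5 = 6
  S[X_1,X_2] = ((-3)·(1.1667) + (-2)·(-1.8333) + (1)·(-1.8333) + (0)·(2.1667) + (4)·(-0.8333) + (0)·(1.1667)) / 5 = -5/5 = -1
  S[X_2,X_2] = ((1.1667)·(1.1667) + (-1.8333)·(-1.8333) + (-1.8333)·(-1.8333) + (2.1667)·(2.1667) + (-0.8333)·(-0.8333) + (1.1667)·(1.1667)) / 5 = 14.8333/5 = 2.9667

S is symmetric (S[j,i] = S[i,j]). Assembling:

S = [[6, -1],
 [-1, 2.9667]]


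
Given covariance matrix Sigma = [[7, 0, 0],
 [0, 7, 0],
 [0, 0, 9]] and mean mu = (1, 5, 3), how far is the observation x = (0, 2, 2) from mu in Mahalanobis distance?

Step 1 — centre the observation: (x - mu) = (-1, -3, -1).

Step 2 — invert Sigma (cofactor / det for 3×3, or solve directly):
  Sigma^{-1} = [[0.1429, 0, 0],
 [0, 0.1429, 0],
 [0, 0, 0.1111]].

Step 3 — form the quadratic (x - mu)^T · Sigma^{-1} · (x - mu):
  Sigma^{-1} · (x - mu) = (-0.1429, -0.4286, -0.1111).
  (x - mu)^T · [Sigma^{-1} · (x - mu)] = (-1)·(-0.1429) + (-3)·(-0.4286) + (-1)·(-0.1111) = 1.5397.

Step 4 — take square root: d = √(1.5397) ≈ 1.2408.

d(x, mu) = √(1.5397) ≈ 1.2408


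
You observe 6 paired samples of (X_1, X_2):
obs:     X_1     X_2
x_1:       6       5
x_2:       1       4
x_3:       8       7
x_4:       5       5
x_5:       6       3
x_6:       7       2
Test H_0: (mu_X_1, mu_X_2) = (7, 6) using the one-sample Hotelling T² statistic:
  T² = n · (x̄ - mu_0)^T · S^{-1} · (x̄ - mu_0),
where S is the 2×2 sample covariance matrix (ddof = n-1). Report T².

Step 1 — sample mean vector:
  mean(X_1) = (6 + 1 + 8 + 5 + 6 + 7) / 6 = 33/6 = 5.5
  mean(X_2) = (5 + 4 + 7 + 5 + 3 + 2) / 6 = 26/6 = 4.3333
  x̄ = (5.5, 4.3333),  deviation x̄ - mu_0 = (5.5, 4.3333) - (7, 6) = (-1.5, -1.6667).

Step 2 — sample covariance matrix, S[i,j] = (1/(n-1)) · Σ_k (x_{k,i} - mean_i) · (x_{k,j} - mean_j), divisor n-1 = 5:
  S[X_1,X_1] = ((0.5)·(0.5) + (-4.5)·(-4.5) + (2.5)·(2.5) + (-0.5)·(-0.5) + (0.5)·(0.5) + (1.5)·(1.5)) / 5 = 29.5/5 = 5.9
  S[X_1,X_2] = ((0.5)·(0.6667) + (-4.5)·(-0.3333) + (2.5)·(2.6667) + (-0.5)·(0.6667) + (0.5)·(-1.3333) + (1.5)·(-2.3333)) / 5 = 4/5 = 0.8
  S[X_2,X_2] = ((0.6667)·(0.6667) + (-0.3333)·(-0.3333) + (2.6667)·(2.6667) + (0.6667)·(0.6667) + (-1.3333)·(-1.3333) + (-2.3333)·(-2.3333)) / 5 = 15.3333/5 = 3.0667
  S = [[5.9, 0.8],
 [0.8, 3.0667]].

Step 3 — invert S. det(S) = 5.9·3.0667 - (0.8)² = 17.4533.
  S^{-1} = (1/det) · [[d, -b], [-b, a]] = [[0.1757, -0.0458],
 [-0.0458, 0.338]].

Step 4 — quadratic form (x̄ - mu_0)^T · S^{-1} · (x̄ - mu_0):
  S^{-1} · (x̄ - mu_0) = (-0.1872, -0.4947),
  (x̄ - mu_0)^T · [...] = (-1.5)·(-0.1872) + (-1.6667)·(-0.4947) = 1.1052.

Step 5 — scale by n: T² = 6 · 1.1052 = 6.631.

T² ≈ 6.631


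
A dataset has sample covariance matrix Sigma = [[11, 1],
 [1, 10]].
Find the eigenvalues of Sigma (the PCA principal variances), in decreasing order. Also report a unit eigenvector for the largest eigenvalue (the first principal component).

Step 1 — characteristic polynomial of 2×2 Sigma:
  det(Sigma - λI) = λ² - trace · λ + det = 0.
  trace = 11 + 10 = 21, det = 11·10 - (1)² = 109.
Step 2 — discriminant:
  Δ = trace² - 4·det = 441 - 436 = 5.
Step 3 — eigenvalues:
  λ = (trace ± √Δ)/2 = (21 ± 2.2361)/2,
  λ_1 = 11.618,  λ_2 = 9.382.

Step 4 — unit eigenvector for λ_1: solve (Sigma - λ_1 I)v = 0. First row:
  (11 - 11.618)·v_x + (1)·v_y = 0, i.e. (-0.618)·v_x + (1)·v_y = 0,
  so v ∝ (b, λ_1 - a) = (1, 0.618) = u.
  ||u|| = √((1)² + (0.618)²) = √(1.382) ≈ 1.1756,
  v_1 = u/||u|| ≈ (0.8507, 0.5257) (||v_1|| = 1).

λ_1 = 11.618,  λ_2 = 9.382;  v_1 ≈ (0.8507, 0.5257)


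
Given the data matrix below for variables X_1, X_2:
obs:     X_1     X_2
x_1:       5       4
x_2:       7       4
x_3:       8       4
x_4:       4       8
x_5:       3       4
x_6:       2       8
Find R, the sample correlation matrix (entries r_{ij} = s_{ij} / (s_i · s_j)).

Step 1 — column means:
  mean(X_1) = (5 + 7 + 8 + 4 + 3 + 2) / 6 = 29/6 = 4.8333
  mean(X_2) = (4 + 4 + 4 + 8 + 4 + 8) / 6 = 32/6 = 5.3333

Step 2 — sample variances and covariances s[i,j] = (1/(n-1)) · Σ_k (x_{k,i} - mean_i) · (x_{k,j} - mean_j), with n-1 = 5:
  s[X_1,X_1] = ((0.1667)·(0.1667) + (2.1667)·(2.1667) + (3.1667)·(3.1667) + (-0.8333)·(-0.8333) + (-1.8333)·(-1.8333) + (-2.8333)·(-2.8333)) / 5 = 26.8333/5 = 5.3667
  s[X_1,X_2] = ((0.1667)·(-1.3333) + (2.1667)·(-1.3333) + (3.1667)·(-1.3333) + (-0.8333)·(2.6667) + (-1.8333)·(-1.3333) + (-2.8333)·(2.6667)) / 5 = -14.6667/5 = -2.9333
  s[X_2,X_2] = ((-1.3333)·(-1.3333) + (-1.3333)·(-1.3333) + (-1.3333)·(-1.3333) + (2.6667)·(2.6667) + (-1.3333)·(-1.3333) + (2.6667)·(2.6667)) / 5 = 21.3333/5 = 4.2667
  Sample standard deviations s_i = √(s[i,i]):
  s(X_1) = √(5.3667) = 2.3166
  s(X_2) = √(4.2667) = 2.0656

Step 3 — r_{ij} = s_{ij} / (s_i · s_j):
  r[X_1,X_1] = 1 (diagonal).
  r[X_1,X_2] = -2.9333 / (2.3166 · 2.0656) = -2.9333 / 4.7852 = -0.613
  r[X_2,X_2] = 1 (diagonal).

R is symmetric with unit diagonal. Assembling:

R = [[1, -0.613],
 [-0.613, 1]]


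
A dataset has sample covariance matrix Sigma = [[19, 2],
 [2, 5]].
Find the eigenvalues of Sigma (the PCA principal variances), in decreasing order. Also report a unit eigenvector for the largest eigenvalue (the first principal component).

Step 1 — characteristic polynomial of 2×2 Sigma:
  det(Sigma - λI) = λ² - trace · λ + det = 0.
  trace = 19 + 5 = 24, det = 19·5 - (2)² = 91.
Step 2 — discriminant:
  Δ = trace² - 4·det = 576 - 364 = 212.
Step 3 — eigenvalues:
  λ = (trace ± √Δ)/2 = (24 ± 14.5602)/2,
  λ_1 = 19.2801,  λ_2 = 4.7199.

Step 4 — unit eigenvector for λ_1: solve (Sigma - λ_1 I)v = 0. First row:
  (19 - 19.2801)·v_x + (2)·v_y = 0, i.e. (-0.2801)·v_x + (2)·v_y = 0,
  so v ∝ (b, λ_1 - a) = (2, 0.2801) = u.
  ||u|| = √((2)² + (0.2801)²) = √(4.0785) ≈ 2.0195,
  v_1 = u/||u|| ≈ (0.9903, 0.1387) (||v_1|| = 1).

λ_1 = 19.2801,  λ_2 = 4.7199;  v_1 ≈ (0.9903, 0.1387)


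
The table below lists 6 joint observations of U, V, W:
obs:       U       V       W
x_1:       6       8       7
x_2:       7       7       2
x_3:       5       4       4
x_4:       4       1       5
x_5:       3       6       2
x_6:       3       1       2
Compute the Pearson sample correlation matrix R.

Step 1 — column means:
  mean(U) = (6 + 7 + 5 + 4 + 3 + 3) / 6 = 28/6 = 4.6667
  mean(V) = (8 + 7 + 4 + 1 + 6 + 1) / 6 = 27/6 = 4.5
  mean(W) = (7 + 2 + 4 + 5 + 2 + 2) / 6 = 22/6 = 3.6667

Step 2 — sample variances and covariances s[i,j] = (1/(n-1)) · Σ_k (x_{k,i} - mean_i) · (x_{k,j} - mean_j), with n-1 = 5:
  s[U,U] = ((1.3333)·(1.3333) + (2.3333)·(2.3333) + (0.3333)·(0.3333) + (-0.6667)·(-0.6667) + (-1.6667)·(-1.6667) + (-1.6667)·(-1.6667)) / 5 = 13.3333/5 = 2.6667
  s[U,V] = ((1.3333)·(3.5) + (2.3333)·(2.5) + (0.3333)·(-0.5) + (-0.6667)·(-3.5) + (-1.6667)·(1.5) + (-1.6667)·(-3.5)) / 5 = 16/5 = 3.2
  s[U,W] = ((1.3333)·(3.3333) + (2.3333)·(-1.6667) + (0.3333)·(0.3333) + (-0.6667)·(1.3333) + (-1.6667)·(-1.6667) + (-1.6667)·(-1.6667)) / 5 = 5.3333/5 = 1.0667
  s[V,V] = ((3.5)·(3.5) + (2.5)·(2.5) + (-0.5)·(-0.5) + (-3.5)·(-3.5) + (1.5)·(1.5) + (-3.5)·(-3.5)) / 5 = 45.5/5 = 9.1
  s[V,W] = ((3.5)·(3.3333) + (2.5)·(-1.6667) + (-0.5)·(0.3333) + (-3.5)·(1.3333) + (1.5)·(-1.6667) + (-3.5)·(-1.6667)) / 5 = 6/5 = 1.2
  s[W,W] = ((3.3333)·(3.3333) + (-1.6667)·(-1.6667) + (0.3333)·(0.3333) + (1.3333)·(1.3333) + (-1.6667)·(-1.6667) + (-1.6667)·(-1.6667)) / 5 = 21.3333/5 = 4.2667
  Sample standard deviations s_i = √(s[i,i]):
  s(U) = √(2.6667) = 1.633
  s(V) = √(9.1) = 3.0166
  s(W) = √(4.2667) = 2.0656

Step 3 — r_{ij} = s_{ij} / (s_i · s_j):
  r[U,U] = 1 (diagonal).
  r[U,V] = 3.2 / (1.633 · 3.0166) = 3.2 / 4.9261 = 0.6496
  r[U,W] = 1.0667 / (1.633 · 2.0656) = 1.0667 / 3.3731 = 0.3162
  r[V,V] = 1 (diagonal).
  r[V,W] = 1.2 / (3.0166 · 2.0656) = 1.2 / 6.2311 = 0.1926
  r[W,W] = 1 (diagonal).

R is symmetric with unit diagonal. Assembling:

R = [[1, 0.6496, 0.3162],
 [0.6496, 1, 0.1926],
 [0.3162, 0.1926, 1]]


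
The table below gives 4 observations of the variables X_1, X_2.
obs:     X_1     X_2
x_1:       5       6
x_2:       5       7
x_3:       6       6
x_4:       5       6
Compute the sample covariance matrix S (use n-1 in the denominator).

Step 1 — column means:
  mean(X_1) = (5 + 5 + 6 + 5) / 4 = 21/4 = 5.25
  mean(X_2) = (6 + 7 + 6 + 6) / 4 = 25/4 = 6.25

Step 2 — sample covariance S[i,j] = (1/(n-1)) · Σ_k (x_{k,i} - mean_i) · (x_{k,j} - mean_j), with n-1 = 3.
  S[X_1,X_1] = ((-0.25)·(-0.25) + (-0.25)·(-0.25) + (0.75)·(0.75) + (-0.25)·(-0.25)) / 3 = 0.75/3 = 0.25
  S[X_1,X_2] = ((-0.25)·(-0.25) + (-0.25)·(0.75) + (0.75)·(-0.25) + (-0.25)·(-0.25)) / 3 = -0.25/3 = -0.0833
  S[X_2,X_2] = ((-0.25)·(-0.25) + (0.75)·(0.75) + (-0.25)·(-0.25) + (-0.25)·(-0.25)) / 3 = 0.75/3 = 0.25

S is symmetric (S[j,i] = S[i,j]). Assembling:

S = [[0.25, -0.0833],
 [-0.0833, 0.25]]


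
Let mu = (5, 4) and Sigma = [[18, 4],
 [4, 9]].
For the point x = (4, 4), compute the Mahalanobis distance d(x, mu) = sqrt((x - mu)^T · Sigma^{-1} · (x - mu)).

Step 1 — centre the observation: (x - mu) = (-1, 0).

Step 2 — invert Sigma. det(Sigma) = 18·9 - (4)² = 146.
  Sigma^{-1} = (1/det) · [[d, -b], [-b, a]] = [[0.0616, -0.0274],
 [-0.0274, 0.1233]].

Step 3 — form the quadratic (x - mu)^T · Sigma^{-1} · (x - mu):
  Sigma^{-1} · (x - mu) = (-0.0616, 0.0274).
  (x - mu)^T · [Sigma^{-1} · (x - mu)] = (-1)·(-0.0616) + (0)·(0.0274) = 0.0616.

Step 4 — take square root: d = √(0.0616) ≈ 0.2483.

d(x, mu) = √(0.0616) ≈ 0.2483


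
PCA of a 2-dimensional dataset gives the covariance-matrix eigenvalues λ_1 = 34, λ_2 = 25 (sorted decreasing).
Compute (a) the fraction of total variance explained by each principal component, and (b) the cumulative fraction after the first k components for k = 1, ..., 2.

Step 1 — total variance = trace(Sigma) = Σ λ_i = 34 + 25 = 59.

Step 2 — fraction explained by component i = λ_i / Σ λ:
  PC1: 34/59 = 0.5763
  PC2: 25/59 = 0.4237

Step 3 — cumulative fraction after k components = (λ_1 + ... + λ_k) / Σ λ:
  k = 1: 34/59 = 0.5763
  k = 2: (34 + 25)/59 = 59/59 = 1

Summary (fraction, with percent):

explained: PC1 0.5763 (57.63%), PC2 0.4237 (42.37%);  cumulative: 0.5763, 1


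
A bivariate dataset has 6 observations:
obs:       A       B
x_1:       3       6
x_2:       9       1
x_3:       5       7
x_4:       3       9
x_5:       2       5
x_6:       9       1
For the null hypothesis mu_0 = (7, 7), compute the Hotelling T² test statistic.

Step 1 — sample mean vector:
  mean(A) = (3 + 9 + 5 + 3 + 2 + 9) / 6 = 31/6 = 5.1667
  mean(B) = (6 + 1 + 7 + 9 + 5 + 1) / 6 = 29/6 = 4.8333
  x̄ = (5.1667, 4.8333),  deviation x̄ - mu_0 = (5.1667, 4.8333) - (7, 7) = (-1.8333, -2.1667).

Step 2 — sample covariance matrix, S[i,j] = (1/(n-1)) · Σ_k (x_{k,i} - mean_i) · (x_{k,j} - mean_j), divisor n-1 = 5:
  S[A,A] = ((-2.1667)·(-2.1667) + (3.8333)·(3.8333) + (-0.1667)·(-0.1667) + (-2.1667)·(-2.1667) + (-3.1667)·(-3.1667) + (3.8333)·(3.8333)) / 5 = 48.8333/5 = 9.7667
  S[A,B] = ((-2.1667)·(1.1667) + (3.8333)·(-3.8333) + (-0.1667)·(2.1667) + (-2.1667)·(4.1667) + (-3.1667)·(0.1667) + (3.8333)·(-3.8333)) / 5 = -41.8333/5 = -8.3667
  S[B,B] = ((1.1667)·(1.1667) + (-3.8333)·(-3.8333) + (2.1667)·(2.1667) + (4.1667)·(4.1667) + (0.1667)·(0.1667) + (-3.8333)·(-3.8333)) / 5 = 52.8333/5 = 10.5667
  S = [[9.7667, -8.3667],
 [-8.3667, 10.5667]].

Step 3 — invert S. det(S) = 9.7667·10.5667 - (-8.3667)² = 33.2.
  S^{-1} = (1/det) · [[d, -b], [-b, a]] = [[0.3183, 0.252],
 [0.252, 0.2942]].

Step 4 — quadratic form (x̄ - mu_0)^T · S^{-1} · (x̄ - mu_0):
  S^{-1} · (x̄ - mu_0) = (-1.1295, -1.0994),
  (x̄ - mu_0)^T · [...] = (-1.8333)·(-1.1295) + (-2.1667)·(-1.0994) = 4.4528.

Step 5 — scale by n: T² = 6 · 4.4528 = 26.7169.

T² ≈ 26.7169
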